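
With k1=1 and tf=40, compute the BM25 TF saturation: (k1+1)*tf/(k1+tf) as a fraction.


BM25 TF component = (k1+1)*tf / (k1+tf)
k1 = 1, tf = 40
Numerator = (1+1)*40 = 80
Denominator = 1 + 40 = 41
= 80/41 = 80/41

80/41


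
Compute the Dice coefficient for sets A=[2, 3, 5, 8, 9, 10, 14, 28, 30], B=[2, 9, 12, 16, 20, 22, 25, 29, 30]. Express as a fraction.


A intersect B = [2, 9, 30]
|A intersect B| = 3
|A| = 9, |B| = 9
Dice = 2*3 / (9+9)
= 6 / 18 = 1/3

1/3


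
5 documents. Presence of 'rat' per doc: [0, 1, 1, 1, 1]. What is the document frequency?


Checking each document for 'rat':
Doc 1: absent
Doc 2: present
Doc 3: present
Doc 4: present
Doc 5: present
df = sum of presences = 0 + 1 + 1 + 1 + 1 = 4

4


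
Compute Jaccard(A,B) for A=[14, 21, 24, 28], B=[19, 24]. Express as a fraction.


A intersect B = [24]
|A intersect B| = 1
A union B = [14, 19, 21, 24, 28]
|A union B| = 5
Jaccard = 1/5 = 1/5

1/5


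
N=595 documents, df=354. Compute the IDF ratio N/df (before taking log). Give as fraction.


IDF ratio = N / df
= 595 / 354
= 595/354

595/354


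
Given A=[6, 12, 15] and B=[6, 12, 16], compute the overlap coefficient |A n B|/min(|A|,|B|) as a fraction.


A intersect B = [6, 12]
|A intersect B| = 2
min(|A|, |B|) = min(3, 3) = 3
Overlap = 2 / 3 = 2/3

2/3


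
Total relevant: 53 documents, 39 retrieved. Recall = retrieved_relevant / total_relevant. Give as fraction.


Recall = retrieved_relevant / total_relevant
= 39 / 53
= 39 / (39 + 14)
= 39/53

39/53


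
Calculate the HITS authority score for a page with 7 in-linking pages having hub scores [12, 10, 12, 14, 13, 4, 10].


Authority = sum of hub scores of in-linkers
In-link 1: hub score = 12
In-link 2: hub score = 10
In-link 3: hub score = 12
In-link 4: hub score = 14
In-link 5: hub score = 13
In-link 6: hub score = 4
In-link 7: hub score = 10
Authority = 12 + 10 + 12 + 14 + 13 + 4 + 10 = 75

75


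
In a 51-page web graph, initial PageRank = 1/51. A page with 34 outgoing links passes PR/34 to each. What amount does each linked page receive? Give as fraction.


Initial PR = 1/51 = 1/51
Outlinks = 34
Contribution per link = PR / outlinks
= 1/51 / 34
= 1/1734

1/1734


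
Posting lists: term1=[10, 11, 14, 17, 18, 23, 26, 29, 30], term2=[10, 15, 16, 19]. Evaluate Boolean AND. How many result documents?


Boolean AND: find intersection of posting lists
term1 docs: [10, 11, 14, 17, 18, 23, 26, 29, 30]
term2 docs: [10, 15, 16, 19]
Intersection: [10]
|intersection| = 1

1


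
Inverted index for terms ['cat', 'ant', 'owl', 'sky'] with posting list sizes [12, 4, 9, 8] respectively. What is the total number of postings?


Summing posting list sizes:
'cat': 12 postings
'ant': 4 postings
'owl': 9 postings
'sky': 8 postings
Total = 12 + 4 + 9 + 8 = 33

33


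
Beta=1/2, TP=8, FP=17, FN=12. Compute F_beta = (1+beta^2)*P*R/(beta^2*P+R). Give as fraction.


P = TP/(TP+FP) = 8/25 = 8/25
R = TP/(TP+FN) = 8/20 = 2/5
beta^2 = 1/2^2 = 1/4
(1 + beta^2) = 5/4
Numerator = (1+beta^2)*P*R = 4/25
Denominator = beta^2*P + R = 2/25 + 2/5 = 12/25
F_beta = 1/3

1/3


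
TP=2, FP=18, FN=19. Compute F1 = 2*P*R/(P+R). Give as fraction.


F1 = 2 * P * R / (P + R)
P = TP/(TP+FP) = 2/20 = 1/10
R = TP/(TP+FN) = 2/21 = 2/21
2 * P * R = 2 * 1/10 * 2/21 = 2/105
P + R = 1/10 + 2/21 = 41/210
F1 = 2/105 / 41/210 = 4/41

4/41


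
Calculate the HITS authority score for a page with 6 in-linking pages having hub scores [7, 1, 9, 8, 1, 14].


Authority = sum of hub scores of in-linkers
In-link 1: hub score = 7
In-link 2: hub score = 1
In-link 3: hub score = 9
In-link 4: hub score = 8
In-link 5: hub score = 1
In-link 6: hub score = 14
Authority = 7 + 1 + 9 + 8 + 1 + 14 = 40

40


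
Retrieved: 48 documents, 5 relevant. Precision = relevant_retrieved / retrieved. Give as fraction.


Precision = relevant_retrieved / total_retrieved
= 5 / 48
= 5 / (5 + 43)
= 5/48

5/48


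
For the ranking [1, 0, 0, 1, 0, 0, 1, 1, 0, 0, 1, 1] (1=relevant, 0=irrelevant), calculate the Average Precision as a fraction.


Computing P@k for each relevant position:
Position 1: relevant, P@1 = 1/1 = 1
Position 2: not relevant
Position 3: not relevant
Position 4: relevant, P@4 = 2/4 = 1/2
Position 5: not relevant
Position 6: not relevant
Position 7: relevant, P@7 = 3/7 = 3/7
Position 8: relevant, P@8 = 4/8 = 1/2
Position 9: not relevant
Position 10: not relevant
Position 11: relevant, P@11 = 5/11 = 5/11
Position 12: relevant, P@12 = 6/12 = 1/2
Sum of P@k = 1 + 1/2 + 3/7 + 1/2 + 5/11 + 1/2 = 521/154
AP = 521/154 / 6 = 521/924

521/924


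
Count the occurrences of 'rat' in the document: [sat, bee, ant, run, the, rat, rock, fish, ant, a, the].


Document has 11 words
Scanning for 'rat':
Found at positions: [5]
Count = 1

1


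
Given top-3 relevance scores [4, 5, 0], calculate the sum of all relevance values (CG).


Cumulative Gain = sum of relevance scores
Position 1: rel=4, running sum=4
Position 2: rel=5, running sum=9
Position 3: rel=0, running sum=9
CG = 9

9


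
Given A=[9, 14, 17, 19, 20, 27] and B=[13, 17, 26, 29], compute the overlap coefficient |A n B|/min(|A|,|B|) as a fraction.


A intersect B = [17]
|A intersect B| = 1
min(|A|, |B|) = min(6, 4) = 4
Overlap = 1 / 4 = 1/4

1/4


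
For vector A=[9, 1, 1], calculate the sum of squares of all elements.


|A|^2 = sum of squared components
A[0]^2 = 9^2 = 81
A[1]^2 = 1^2 = 1
A[2]^2 = 1^2 = 1
Sum = 81 + 1 + 1 = 83

83


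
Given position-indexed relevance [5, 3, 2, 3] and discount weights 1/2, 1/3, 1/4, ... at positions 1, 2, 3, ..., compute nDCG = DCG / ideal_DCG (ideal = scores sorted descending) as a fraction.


Position discount weights w_i = 1/(i+1) for i=1..4:
Weights = [1/2, 1/3, 1/4, 1/5]
Actual relevance: [5, 3, 2, 3]
DCG = 5/2 + 3/3 + 2/4 + 3/5 = 23/5
Ideal relevance (sorted desc): [5, 3, 3, 2]
Ideal DCG = 5/2 + 3/3 + 3/4 + 2/5 = 93/20
nDCG = DCG / ideal_DCG = 23/5 / 93/20 = 92/93

92/93


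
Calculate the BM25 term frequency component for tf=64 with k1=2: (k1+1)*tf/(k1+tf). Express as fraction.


BM25 TF component = (k1+1)*tf / (k1+tf)
k1 = 2, tf = 64
Numerator = (2+1)*64 = 192
Denominator = 2 + 64 = 66
= 192/66 = 32/11

32/11


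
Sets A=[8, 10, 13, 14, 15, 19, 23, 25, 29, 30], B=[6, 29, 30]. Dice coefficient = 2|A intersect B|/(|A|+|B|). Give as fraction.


A intersect B = [29, 30]
|A intersect B| = 2
|A| = 10, |B| = 3
Dice = 2*2 / (10+3)
= 4 / 13 = 4/13

4/13


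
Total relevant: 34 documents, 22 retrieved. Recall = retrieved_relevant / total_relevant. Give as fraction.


Recall = retrieved_relevant / total_relevant
= 22 / 34
= 22 / (22 + 12)
= 11/17

11/17


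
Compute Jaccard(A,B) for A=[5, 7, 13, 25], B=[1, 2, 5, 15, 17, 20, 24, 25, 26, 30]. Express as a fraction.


A intersect B = [5, 25]
|A intersect B| = 2
A union B = [1, 2, 5, 7, 13, 15, 17, 20, 24, 25, 26, 30]
|A union B| = 12
Jaccard = 2/12 = 1/6

1/6


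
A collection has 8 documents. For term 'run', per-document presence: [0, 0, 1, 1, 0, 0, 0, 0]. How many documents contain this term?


Checking each document for 'run':
Doc 1: absent
Doc 2: absent
Doc 3: present
Doc 4: present
Doc 5: absent
Doc 6: absent
Doc 7: absent
Doc 8: absent
df = sum of presences = 0 + 0 + 1 + 1 + 0 + 0 + 0 + 0 = 2

2


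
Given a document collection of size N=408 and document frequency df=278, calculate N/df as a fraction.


IDF ratio = N / df
= 408 / 278
= 204/139

204/139


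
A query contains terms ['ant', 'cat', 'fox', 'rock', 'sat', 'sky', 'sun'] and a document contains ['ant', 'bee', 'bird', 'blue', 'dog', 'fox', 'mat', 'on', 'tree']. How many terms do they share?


Query terms: ['ant', 'cat', 'fox', 'rock', 'sat', 'sky', 'sun']
Document terms: ['ant', 'bee', 'bird', 'blue', 'dog', 'fox', 'mat', 'on', 'tree']
Common terms: ['ant', 'fox']
Overlap count = 2

2


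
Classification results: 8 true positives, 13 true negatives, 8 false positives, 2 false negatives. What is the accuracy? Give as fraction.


Accuracy = (TP + TN) / (TP + TN + FP + FN)
TP + TN = 8 + 13 = 21
Total = 8 + 13 + 8 + 2 = 31
Accuracy = 21 / 31 = 21/31

21/31


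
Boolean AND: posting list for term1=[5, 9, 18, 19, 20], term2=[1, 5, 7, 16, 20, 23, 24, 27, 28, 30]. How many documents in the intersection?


Boolean AND: find intersection of posting lists
term1 docs: [5, 9, 18, 19, 20]
term2 docs: [1, 5, 7, 16, 20, 23, 24, 27, 28, 30]
Intersection: [5, 20]
|intersection| = 2

2


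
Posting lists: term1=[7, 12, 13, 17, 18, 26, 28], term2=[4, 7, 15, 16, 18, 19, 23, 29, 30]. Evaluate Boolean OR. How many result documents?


Boolean OR: find union of posting lists
term1 docs: [7, 12, 13, 17, 18, 26, 28]
term2 docs: [4, 7, 15, 16, 18, 19, 23, 29, 30]
Union: [4, 7, 12, 13, 15, 16, 17, 18, 19, 23, 26, 28, 29, 30]
|union| = 14

14


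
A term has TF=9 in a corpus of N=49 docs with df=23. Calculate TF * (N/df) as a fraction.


TF * (N/df)
= 9 * (49/23)
= 9 * 49/23
= 441/23

441/23


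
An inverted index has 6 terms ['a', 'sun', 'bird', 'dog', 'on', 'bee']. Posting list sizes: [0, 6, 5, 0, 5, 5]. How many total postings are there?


Summing posting list sizes:
'a': 0 postings
'sun': 6 postings
'bird': 5 postings
'dog': 0 postings
'on': 5 postings
'bee': 5 postings
Total = 0 + 6 + 5 + 0 + 5 + 5 = 21

21


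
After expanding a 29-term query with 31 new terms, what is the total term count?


Original terms: 29
Expansion terms: 31
Total = 29 + 31 = 60

60


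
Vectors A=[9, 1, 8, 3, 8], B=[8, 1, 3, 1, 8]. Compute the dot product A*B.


Dot product = sum of element-wise products
A[0]*B[0] = 9*8 = 72
A[1]*B[1] = 1*1 = 1
A[2]*B[2] = 8*3 = 24
A[3]*B[3] = 3*1 = 3
A[4]*B[4] = 8*8 = 64
Sum = 72 + 1 + 24 + 3 + 64 = 164

164


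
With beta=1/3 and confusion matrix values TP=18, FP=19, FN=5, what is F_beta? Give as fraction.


P = TP/(TP+FP) = 18/37 = 18/37
R = TP/(TP+FN) = 18/23 = 18/23
beta^2 = 1/3^2 = 1/9
(1 + beta^2) = 10/9
Numerator = (1+beta^2)*P*R = 360/851
Denominator = beta^2*P + R = 2/37 + 18/23 = 712/851
F_beta = 45/89

45/89


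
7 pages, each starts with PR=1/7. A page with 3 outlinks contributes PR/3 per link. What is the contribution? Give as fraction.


Initial PR = 1/7 = 1/7
Outlinks = 3
Contribution per link = PR / outlinks
= 1/7 / 3
= 1/21

1/21


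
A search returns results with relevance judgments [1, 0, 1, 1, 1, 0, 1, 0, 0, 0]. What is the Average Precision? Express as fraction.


Computing P@k for each relevant position:
Position 1: relevant, P@1 = 1/1 = 1
Position 2: not relevant
Position 3: relevant, P@3 = 2/3 = 2/3
Position 4: relevant, P@4 = 3/4 = 3/4
Position 5: relevant, P@5 = 4/5 = 4/5
Position 6: not relevant
Position 7: relevant, P@7 = 5/7 = 5/7
Position 8: not relevant
Position 9: not relevant
Position 10: not relevant
Sum of P@k = 1 + 2/3 + 3/4 + 4/5 + 5/7 = 1651/420
AP = 1651/420 / 5 = 1651/2100

1651/2100


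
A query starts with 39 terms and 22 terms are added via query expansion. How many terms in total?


Original terms: 39
Expansion terms: 22
Total = 39 + 22 = 61

61


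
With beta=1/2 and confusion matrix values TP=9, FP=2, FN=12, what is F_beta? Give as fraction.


P = TP/(TP+FP) = 9/11 = 9/11
R = TP/(TP+FN) = 9/21 = 3/7
beta^2 = 1/2^2 = 1/4
(1 + beta^2) = 5/4
Numerator = (1+beta^2)*P*R = 135/308
Denominator = beta^2*P + R = 9/44 + 3/7 = 195/308
F_beta = 9/13

9/13


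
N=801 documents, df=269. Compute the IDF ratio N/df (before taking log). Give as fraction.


IDF ratio = N / df
= 801 / 269
= 801/269

801/269


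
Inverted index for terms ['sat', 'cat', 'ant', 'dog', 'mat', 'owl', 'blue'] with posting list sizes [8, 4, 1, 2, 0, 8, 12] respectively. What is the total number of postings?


Summing posting list sizes:
'sat': 8 postings
'cat': 4 postings
'ant': 1 postings
'dog': 2 postings
'mat': 0 postings
'owl': 8 postings
'blue': 12 postings
Total = 8 + 4 + 1 + 2 + 0 + 8 + 12 = 35

35


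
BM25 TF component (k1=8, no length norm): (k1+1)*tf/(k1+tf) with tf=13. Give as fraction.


BM25 TF component = (k1+1)*tf / (k1+tf)
k1 = 8, tf = 13
Numerator = (8+1)*13 = 117
Denominator = 8 + 13 = 21
= 117/21 = 39/7

39/7


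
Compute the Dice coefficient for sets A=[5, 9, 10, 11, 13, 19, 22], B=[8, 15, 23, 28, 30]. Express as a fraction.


A intersect B = []
|A intersect B| = 0
|A| = 7, |B| = 5
Dice = 2*0 / (7+5)
= 0 / 12 = 0

0


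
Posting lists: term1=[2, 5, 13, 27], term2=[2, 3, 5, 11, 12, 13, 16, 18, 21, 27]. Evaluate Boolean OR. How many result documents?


Boolean OR: find union of posting lists
term1 docs: [2, 5, 13, 27]
term2 docs: [2, 3, 5, 11, 12, 13, 16, 18, 21, 27]
Union: [2, 3, 5, 11, 12, 13, 16, 18, 21, 27]
|union| = 10

10


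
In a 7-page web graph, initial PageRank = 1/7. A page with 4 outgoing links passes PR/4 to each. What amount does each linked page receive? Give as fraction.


Initial PR = 1/7 = 1/7
Outlinks = 4
Contribution per link = PR / outlinks
= 1/7 / 4
= 1/28

1/28


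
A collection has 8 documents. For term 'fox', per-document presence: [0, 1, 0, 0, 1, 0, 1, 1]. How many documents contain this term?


Checking each document for 'fox':
Doc 1: absent
Doc 2: present
Doc 3: absent
Doc 4: absent
Doc 5: present
Doc 6: absent
Doc 7: present
Doc 8: present
df = sum of presences = 0 + 1 + 0 + 0 + 1 + 0 + 1 + 1 = 4

4


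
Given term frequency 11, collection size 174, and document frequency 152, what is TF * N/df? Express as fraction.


TF * (N/df)
= 11 * (174/152)
= 11 * 87/76
= 957/76

957/76


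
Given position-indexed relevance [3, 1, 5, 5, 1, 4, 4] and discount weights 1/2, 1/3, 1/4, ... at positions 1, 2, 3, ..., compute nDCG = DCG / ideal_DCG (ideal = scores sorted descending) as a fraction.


Position discount weights w_i = 1/(i+1) for i=1..7:
Weights = [1/2, 1/3, 1/4, 1/5, 1/6, 1/7, 1/8]
Actual relevance: [3, 1, 5, 5, 1, 4, 4]
DCG = 3/2 + 1/3 + 5/4 + 5/5 + 1/6 + 4/7 + 4/8 = 149/28
Ideal relevance (sorted desc): [5, 5, 4, 4, 3, 1, 1]
Ideal DCG = 5/2 + 5/3 + 4/4 + 4/5 + 3/6 + 1/7 + 1/8 = 5657/840
nDCG = DCG / ideal_DCG = 149/28 / 5657/840 = 4470/5657

4470/5657


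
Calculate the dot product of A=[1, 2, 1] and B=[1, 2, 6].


Dot product = sum of element-wise products
A[0]*B[0] = 1*1 = 1
A[1]*B[1] = 2*2 = 4
A[2]*B[2] = 1*6 = 6
Sum = 1 + 4 + 6 = 11

11


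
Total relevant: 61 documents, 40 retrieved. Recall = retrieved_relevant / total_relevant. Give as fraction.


Recall = retrieved_relevant / total_relevant
= 40 / 61
= 40 / (40 + 21)
= 40/61

40/61


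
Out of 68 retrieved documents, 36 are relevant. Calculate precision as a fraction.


Precision = relevant_retrieved / total_retrieved
= 36 / 68
= 36 / (36 + 32)
= 9/17

9/17


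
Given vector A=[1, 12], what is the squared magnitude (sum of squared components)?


|A|^2 = sum of squared components
A[0]^2 = 1^2 = 1
A[1]^2 = 12^2 = 144
Sum = 1 + 144 = 145

145


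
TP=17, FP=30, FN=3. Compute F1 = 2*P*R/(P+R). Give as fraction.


F1 = 2 * P * R / (P + R)
P = TP/(TP+FP) = 17/47 = 17/47
R = TP/(TP+FN) = 17/20 = 17/20
2 * P * R = 2 * 17/47 * 17/20 = 289/470
P + R = 17/47 + 17/20 = 1139/940
F1 = 289/470 / 1139/940 = 34/67

34/67


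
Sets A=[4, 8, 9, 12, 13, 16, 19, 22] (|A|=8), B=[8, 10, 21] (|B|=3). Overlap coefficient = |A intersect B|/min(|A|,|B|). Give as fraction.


A intersect B = [8]
|A intersect B| = 1
min(|A|, |B|) = min(8, 3) = 3
Overlap = 1 / 3 = 1/3

1/3


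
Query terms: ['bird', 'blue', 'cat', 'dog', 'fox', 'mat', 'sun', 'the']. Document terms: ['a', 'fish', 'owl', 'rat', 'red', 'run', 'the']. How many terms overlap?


Query terms: ['bird', 'blue', 'cat', 'dog', 'fox', 'mat', 'sun', 'the']
Document terms: ['a', 'fish', 'owl', 'rat', 'red', 'run', 'the']
Common terms: ['the']
Overlap count = 1

1


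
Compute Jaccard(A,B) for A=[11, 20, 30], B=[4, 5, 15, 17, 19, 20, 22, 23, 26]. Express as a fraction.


A intersect B = [20]
|A intersect B| = 1
A union B = [4, 5, 11, 15, 17, 19, 20, 22, 23, 26, 30]
|A union B| = 11
Jaccard = 1/11 = 1/11

1/11


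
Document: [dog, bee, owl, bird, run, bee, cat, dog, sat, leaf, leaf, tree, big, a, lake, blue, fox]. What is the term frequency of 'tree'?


Document has 17 words
Scanning for 'tree':
Found at positions: [11]
Count = 1

1


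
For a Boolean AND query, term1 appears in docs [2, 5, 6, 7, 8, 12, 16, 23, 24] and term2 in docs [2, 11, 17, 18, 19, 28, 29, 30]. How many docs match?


Boolean AND: find intersection of posting lists
term1 docs: [2, 5, 6, 7, 8, 12, 16, 23, 24]
term2 docs: [2, 11, 17, 18, 19, 28, 29, 30]
Intersection: [2]
|intersection| = 1

1


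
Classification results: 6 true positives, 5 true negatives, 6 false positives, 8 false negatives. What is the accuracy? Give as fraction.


Accuracy = (TP + TN) / (TP + TN + FP + FN)
TP + TN = 6 + 5 = 11
Total = 6 + 5 + 6 + 8 = 25
Accuracy = 11 / 25 = 11/25

11/25


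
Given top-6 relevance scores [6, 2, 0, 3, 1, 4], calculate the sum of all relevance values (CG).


Cumulative Gain = sum of relevance scores
Position 1: rel=6, running sum=6
Position 2: rel=2, running sum=8
Position 3: rel=0, running sum=8
Position 4: rel=3, running sum=11
Position 5: rel=1, running sum=12
Position 6: rel=4, running sum=16
CG = 16

16


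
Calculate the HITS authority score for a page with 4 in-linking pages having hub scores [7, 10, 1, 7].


Authority = sum of hub scores of in-linkers
In-link 1: hub score = 7
In-link 2: hub score = 10
In-link 3: hub score = 1
In-link 4: hub score = 7
Authority = 7 + 10 + 1 + 7 = 25

25


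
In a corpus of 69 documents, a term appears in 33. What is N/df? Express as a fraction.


IDF ratio = N / df
= 69 / 33
= 23/11

23/11


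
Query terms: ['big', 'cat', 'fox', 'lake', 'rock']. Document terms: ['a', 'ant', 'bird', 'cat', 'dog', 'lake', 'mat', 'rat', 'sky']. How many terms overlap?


Query terms: ['big', 'cat', 'fox', 'lake', 'rock']
Document terms: ['a', 'ant', 'bird', 'cat', 'dog', 'lake', 'mat', 'rat', 'sky']
Common terms: ['cat', 'lake']
Overlap count = 2

2


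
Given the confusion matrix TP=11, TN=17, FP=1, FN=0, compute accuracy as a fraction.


Accuracy = (TP + TN) / (TP + TN + FP + FN)
TP + TN = 11 + 17 = 28
Total = 11 + 17 + 1 + 0 = 29
Accuracy = 28 / 29 = 28/29

28/29


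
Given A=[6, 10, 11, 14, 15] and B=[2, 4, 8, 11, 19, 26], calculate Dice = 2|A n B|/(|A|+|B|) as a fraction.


A intersect B = [11]
|A intersect B| = 1
|A| = 5, |B| = 6
Dice = 2*1 / (5+6)
= 2 / 11 = 2/11

2/11


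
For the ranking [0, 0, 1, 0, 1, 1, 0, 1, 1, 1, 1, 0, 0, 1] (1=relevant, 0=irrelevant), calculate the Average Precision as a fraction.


Computing P@k for each relevant position:
Position 1: not relevant
Position 2: not relevant
Position 3: relevant, P@3 = 1/3 = 1/3
Position 4: not relevant
Position 5: relevant, P@5 = 2/5 = 2/5
Position 6: relevant, P@6 = 3/6 = 1/2
Position 7: not relevant
Position 8: relevant, P@8 = 4/8 = 1/2
Position 9: relevant, P@9 = 5/9 = 5/9
Position 10: relevant, P@10 = 6/10 = 3/5
Position 11: relevant, P@11 = 7/11 = 7/11
Position 12: not relevant
Position 13: not relevant
Position 14: relevant, P@14 = 8/14 = 4/7
Sum of P@k = 1/3 + 2/5 + 1/2 + 1/2 + 5/9 + 3/5 + 7/11 + 4/7 = 2839/693
AP = 2839/693 / 8 = 2839/5544

2839/5544


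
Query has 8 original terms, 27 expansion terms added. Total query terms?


Original terms: 8
Expansion terms: 27
Total = 8 + 27 = 35

35


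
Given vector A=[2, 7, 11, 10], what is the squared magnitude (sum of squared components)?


|A|^2 = sum of squared components
A[0]^2 = 2^2 = 4
A[1]^2 = 7^2 = 49
A[2]^2 = 11^2 = 121
A[3]^2 = 10^2 = 100
Sum = 4 + 49 + 121 + 100 = 274

274


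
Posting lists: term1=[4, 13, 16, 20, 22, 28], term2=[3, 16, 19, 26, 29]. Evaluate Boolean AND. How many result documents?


Boolean AND: find intersection of posting lists
term1 docs: [4, 13, 16, 20, 22, 28]
term2 docs: [3, 16, 19, 26, 29]
Intersection: [16]
|intersection| = 1

1


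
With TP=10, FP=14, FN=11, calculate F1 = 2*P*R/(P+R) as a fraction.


F1 = 2 * P * R / (P + R)
P = TP/(TP+FP) = 10/24 = 5/12
R = TP/(TP+FN) = 10/21 = 10/21
2 * P * R = 2 * 5/12 * 10/21 = 25/63
P + R = 5/12 + 10/21 = 25/28
F1 = 25/63 / 25/28 = 4/9

4/9


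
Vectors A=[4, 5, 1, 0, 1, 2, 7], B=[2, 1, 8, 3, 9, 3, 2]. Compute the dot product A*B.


Dot product = sum of element-wise products
A[0]*B[0] = 4*2 = 8
A[1]*B[1] = 5*1 = 5
A[2]*B[2] = 1*8 = 8
A[3]*B[3] = 0*3 = 0
A[4]*B[4] = 1*9 = 9
A[5]*B[5] = 2*3 = 6
A[6]*B[6] = 7*2 = 14
Sum = 8 + 5 + 8 + 0 + 9 + 6 + 14 = 50

50


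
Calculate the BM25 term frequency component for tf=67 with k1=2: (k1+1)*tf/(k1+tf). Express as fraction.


BM25 TF component = (k1+1)*tf / (k1+tf)
k1 = 2, tf = 67
Numerator = (2+1)*67 = 201
Denominator = 2 + 67 = 69
= 201/69 = 67/23

67/23


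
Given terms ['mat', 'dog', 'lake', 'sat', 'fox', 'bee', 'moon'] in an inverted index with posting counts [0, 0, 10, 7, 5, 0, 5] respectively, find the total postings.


Summing posting list sizes:
'mat': 0 postings
'dog': 0 postings
'lake': 10 postings
'sat': 7 postings
'fox': 5 postings
'bee': 0 postings
'moon': 5 postings
Total = 0 + 0 + 10 + 7 + 5 + 0 + 5 = 27

27


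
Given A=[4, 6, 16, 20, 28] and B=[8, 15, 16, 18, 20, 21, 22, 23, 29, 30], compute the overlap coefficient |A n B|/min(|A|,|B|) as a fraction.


A intersect B = [16, 20]
|A intersect B| = 2
min(|A|, |B|) = min(5, 10) = 5
Overlap = 2 / 5 = 2/5

2/5


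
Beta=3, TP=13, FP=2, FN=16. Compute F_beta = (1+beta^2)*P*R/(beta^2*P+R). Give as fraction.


P = TP/(TP+FP) = 13/15 = 13/15
R = TP/(TP+FN) = 13/29 = 13/29
beta^2 = 3^2 = 9
(1 + beta^2) = 10
Numerator = (1+beta^2)*P*R = 338/87
Denominator = beta^2*P + R = 39/5 + 13/29 = 1196/145
F_beta = 65/138

65/138


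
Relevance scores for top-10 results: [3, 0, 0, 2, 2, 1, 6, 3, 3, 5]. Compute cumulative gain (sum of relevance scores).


Cumulative Gain = sum of relevance scores
Position 1: rel=3, running sum=3
Position 2: rel=0, running sum=3
Position 3: rel=0, running sum=3
Position 4: rel=2, running sum=5
Position 5: rel=2, running sum=7
Position 6: rel=1, running sum=8
Position 7: rel=6, running sum=14
Position 8: rel=3, running sum=17
Position 9: rel=3, running sum=20
Position 10: rel=5, running sum=25
CG = 25

25


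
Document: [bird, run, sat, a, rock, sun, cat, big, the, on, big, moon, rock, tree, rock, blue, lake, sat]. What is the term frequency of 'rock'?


Document has 18 words
Scanning for 'rock':
Found at positions: [4, 12, 14]
Count = 3

3


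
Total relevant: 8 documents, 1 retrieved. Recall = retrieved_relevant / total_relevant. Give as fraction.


Recall = retrieved_relevant / total_relevant
= 1 / 8
= 1 / (1 + 7)
= 1/8

1/8


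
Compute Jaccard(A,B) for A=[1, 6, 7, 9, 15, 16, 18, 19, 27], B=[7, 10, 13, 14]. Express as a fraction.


A intersect B = [7]
|A intersect B| = 1
A union B = [1, 6, 7, 9, 10, 13, 14, 15, 16, 18, 19, 27]
|A union B| = 12
Jaccard = 1/12 = 1/12

1/12


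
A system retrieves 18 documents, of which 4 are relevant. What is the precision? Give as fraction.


Precision = relevant_retrieved / total_retrieved
= 4 / 18
= 4 / (4 + 14)
= 2/9

2/9


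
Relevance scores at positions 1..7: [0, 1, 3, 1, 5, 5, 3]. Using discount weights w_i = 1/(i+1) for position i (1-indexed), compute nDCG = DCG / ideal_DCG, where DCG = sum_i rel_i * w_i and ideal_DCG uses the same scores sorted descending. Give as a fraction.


Position discount weights w_i = 1/(i+1) for i=1..7:
Weights = [1/2, 1/3, 1/4, 1/5, 1/6, 1/7, 1/8]
Actual relevance: [0, 1, 3, 1, 5, 5, 3]
DCG = 0/2 + 1/3 + 3/4 + 1/5 + 5/6 + 5/7 + 3/8 = 2693/840
Ideal relevance (sorted desc): [5, 5, 3, 3, 1, 1, 0]
Ideal DCG = 5/2 + 5/3 + 3/4 + 3/5 + 1/6 + 1/7 + 0/8 = 2447/420
nDCG = DCG / ideal_DCG = 2693/840 / 2447/420 = 2693/4894

2693/4894


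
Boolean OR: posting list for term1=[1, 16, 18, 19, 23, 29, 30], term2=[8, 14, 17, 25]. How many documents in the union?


Boolean OR: find union of posting lists
term1 docs: [1, 16, 18, 19, 23, 29, 30]
term2 docs: [8, 14, 17, 25]
Union: [1, 8, 14, 16, 17, 18, 19, 23, 25, 29, 30]
|union| = 11

11


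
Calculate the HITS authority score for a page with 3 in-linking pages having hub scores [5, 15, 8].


Authority = sum of hub scores of in-linkers
In-link 1: hub score = 5
In-link 2: hub score = 15
In-link 3: hub score = 8
Authority = 5 + 15 + 8 = 28

28


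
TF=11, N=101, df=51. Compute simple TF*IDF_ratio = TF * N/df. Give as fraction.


TF * (N/df)
= 11 * (101/51)
= 11 * 101/51
= 1111/51

1111/51


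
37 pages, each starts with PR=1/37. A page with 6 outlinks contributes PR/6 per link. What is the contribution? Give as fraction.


Initial PR = 1/37 = 1/37
Outlinks = 6
Contribution per link = PR / outlinks
= 1/37 / 6
= 1/222

1/222


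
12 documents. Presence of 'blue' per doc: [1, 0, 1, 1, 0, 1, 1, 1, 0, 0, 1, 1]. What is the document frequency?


Checking each document for 'blue':
Doc 1: present
Doc 2: absent
Doc 3: present
Doc 4: present
Doc 5: absent
Doc 6: present
Doc 7: present
Doc 8: present
Doc 9: absent
Doc 10: absent
Doc 11: present
Doc 12: present
df = sum of presences = 1 + 0 + 1 + 1 + 0 + 1 + 1 + 1 + 0 + 0 + 1 + 1 = 8

8


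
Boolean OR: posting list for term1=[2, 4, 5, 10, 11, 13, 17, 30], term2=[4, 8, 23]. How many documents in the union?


Boolean OR: find union of posting lists
term1 docs: [2, 4, 5, 10, 11, 13, 17, 30]
term2 docs: [4, 8, 23]
Union: [2, 4, 5, 8, 10, 11, 13, 17, 23, 30]
|union| = 10

10


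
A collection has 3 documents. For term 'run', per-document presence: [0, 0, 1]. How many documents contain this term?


Checking each document for 'run':
Doc 1: absent
Doc 2: absent
Doc 3: present
df = sum of presences = 0 + 0 + 1 = 1

1


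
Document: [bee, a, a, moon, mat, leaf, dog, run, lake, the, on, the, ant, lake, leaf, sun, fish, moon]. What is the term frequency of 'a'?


Document has 18 words
Scanning for 'a':
Found at positions: [1, 2]
Count = 2

2


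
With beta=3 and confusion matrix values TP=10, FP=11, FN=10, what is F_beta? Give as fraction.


P = TP/(TP+FP) = 10/21 = 10/21
R = TP/(TP+FN) = 10/20 = 1/2
beta^2 = 3^2 = 9
(1 + beta^2) = 10
Numerator = (1+beta^2)*P*R = 50/21
Denominator = beta^2*P + R = 30/7 + 1/2 = 67/14
F_beta = 100/201

100/201


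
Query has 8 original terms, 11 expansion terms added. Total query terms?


Original terms: 8
Expansion terms: 11
Total = 8 + 11 = 19

19


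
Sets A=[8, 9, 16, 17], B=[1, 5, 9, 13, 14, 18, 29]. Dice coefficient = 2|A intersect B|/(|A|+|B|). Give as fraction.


A intersect B = [9]
|A intersect B| = 1
|A| = 4, |B| = 7
Dice = 2*1 / (4+7)
= 2 / 11 = 2/11

2/11


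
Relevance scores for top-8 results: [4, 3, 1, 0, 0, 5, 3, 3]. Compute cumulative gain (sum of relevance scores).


Cumulative Gain = sum of relevance scores
Position 1: rel=4, running sum=4
Position 2: rel=3, running sum=7
Position 3: rel=1, running sum=8
Position 4: rel=0, running sum=8
Position 5: rel=0, running sum=8
Position 6: rel=5, running sum=13
Position 7: rel=3, running sum=16
Position 8: rel=3, running sum=19
CG = 19

19


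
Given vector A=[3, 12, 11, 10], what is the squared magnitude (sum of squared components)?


|A|^2 = sum of squared components
A[0]^2 = 3^2 = 9
A[1]^2 = 12^2 = 144
A[2]^2 = 11^2 = 121
A[3]^2 = 10^2 = 100
Sum = 9 + 144 + 121 + 100 = 374

374


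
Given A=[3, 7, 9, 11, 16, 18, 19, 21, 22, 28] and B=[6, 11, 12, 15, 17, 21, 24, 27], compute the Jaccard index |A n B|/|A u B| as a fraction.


A intersect B = [11, 21]
|A intersect B| = 2
A union B = [3, 6, 7, 9, 11, 12, 15, 16, 17, 18, 19, 21, 22, 24, 27, 28]
|A union B| = 16
Jaccard = 2/16 = 1/8

1/8


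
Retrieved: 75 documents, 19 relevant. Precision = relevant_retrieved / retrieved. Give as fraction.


Precision = relevant_retrieved / total_retrieved
= 19 / 75
= 19 / (19 + 56)
= 19/75

19/75


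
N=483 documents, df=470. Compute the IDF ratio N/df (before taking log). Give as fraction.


IDF ratio = N / df
= 483 / 470
= 483/470

483/470


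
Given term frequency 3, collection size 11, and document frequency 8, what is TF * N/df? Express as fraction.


TF * (N/df)
= 3 * (11/8)
= 3 * 11/8
= 33/8

33/8


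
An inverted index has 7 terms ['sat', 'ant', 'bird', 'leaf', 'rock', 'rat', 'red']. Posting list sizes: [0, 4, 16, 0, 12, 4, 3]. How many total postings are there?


Summing posting list sizes:
'sat': 0 postings
'ant': 4 postings
'bird': 16 postings
'leaf': 0 postings
'rock': 12 postings
'rat': 4 postings
'red': 3 postings
Total = 0 + 4 + 16 + 0 + 12 + 4 + 3 = 39

39


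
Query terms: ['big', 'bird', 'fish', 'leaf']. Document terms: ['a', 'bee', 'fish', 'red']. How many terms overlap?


Query terms: ['big', 'bird', 'fish', 'leaf']
Document terms: ['a', 'bee', 'fish', 'red']
Common terms: ['fish']
Overlap count = 1

1


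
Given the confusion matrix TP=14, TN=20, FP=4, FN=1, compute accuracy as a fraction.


Accuracy = (TP + TN) / (TP + TN + FP + FN)
TP + TN = 14 + 20 = 34
Total = 14 + 20 + 4 + 1 = 39
Accuracy = 34 / 39 = 34/39

34/39


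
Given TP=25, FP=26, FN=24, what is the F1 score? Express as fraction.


F1 = 2 * P * R / (P + R)
P = TP/(TP+FP) = 25/51 = 25/51
R = TP/(TP+FN) = 25/49 = 25/49
2 * P * R = 2 * 25/51 * 25/49 = 1250/2499
P + R = 25/51 + 25/49 = 2500/2499
F1 = 1250/2499 / 2500/2499 = 1/2

1/2


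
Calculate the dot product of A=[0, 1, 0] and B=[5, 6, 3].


Dot product = sum of element-wise products
A[0]*B[0] = 0*5 = 0
A[1]*B[1] = 1*6 = 6
A[2]*B[2] = 0*3 = 0
Sum = 0 + 6 + 0 = 6

6


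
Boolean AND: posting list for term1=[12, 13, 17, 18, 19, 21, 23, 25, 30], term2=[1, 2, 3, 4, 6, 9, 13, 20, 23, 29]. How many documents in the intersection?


Boolean AND: find intersection of posting lists
term1 docs: [12, 13, 17, 18, 19, 21, 23, 25, 30]
term2 docs: [1, 2, 3, 4, 6, 9, 13, 20, 23, 29]
Intersection: [13, 23]
|intersection| = 2

2


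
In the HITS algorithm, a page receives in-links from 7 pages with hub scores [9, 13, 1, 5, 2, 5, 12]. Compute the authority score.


Authority = sum of hub scores of in-linkers
In-link 1: hub score = 9
In-link 2: hub score = 13
In-link 3: hub score = 1
In-link 4: hub score = 5
In-link 5: hub score = 2
In-link 6: hub score = 5
In-link 7: hub score = 12
Authority = 9 + 13 + 1 + 5 + 2 + 5 + 12 = 47

47


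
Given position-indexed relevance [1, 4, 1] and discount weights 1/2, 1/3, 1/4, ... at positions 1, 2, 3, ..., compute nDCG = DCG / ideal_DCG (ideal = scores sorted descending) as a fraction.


Position discount weights w_i = 1/(i+1) for i=1..3:
Weights = [1/2, 1/3, 1/4]
Actual relevance: [1, 4, 1]
DCG = 1/2 + 4/3 + 1/4 = 25/12
Ideal relevance (sorted desc): [4, 1, 1]
Ideal DCG = 4/2 + 1/3 + 1/4 = 31/12
nDCG = DCG / ideal_DCG = 25/12 / 31/12 = 25/31

25/31


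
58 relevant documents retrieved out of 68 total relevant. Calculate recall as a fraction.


Recall = retrieved_relevant / total_relevant
= 58 / 68
= 58 / (58 + 10)
= 29/34

29/34


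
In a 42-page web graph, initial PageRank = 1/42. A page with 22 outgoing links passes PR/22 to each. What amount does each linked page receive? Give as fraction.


Initial PR = 1/42 = 1/42
Outlinks = 22
Contribution per link = PR / outlinks
= 1/42 / 22
= 1/924

1/924


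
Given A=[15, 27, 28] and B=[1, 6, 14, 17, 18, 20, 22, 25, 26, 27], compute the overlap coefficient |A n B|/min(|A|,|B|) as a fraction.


A intersect B = [27]
|A intersect B| = 1
min(|A|, |B|) = min(3, 10) = 3
Overlap = 1 / 3 = 1/3

1/3


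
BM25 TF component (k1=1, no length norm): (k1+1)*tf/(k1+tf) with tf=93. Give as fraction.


BM25 TF component = (k1+1)*tf / (k1+tf)
k1 = 1, tf = 93
Numerator = (1+1)*93 = 186
Denominator = 1 + 93 = 94
= 186/94 = 93/47

93/47


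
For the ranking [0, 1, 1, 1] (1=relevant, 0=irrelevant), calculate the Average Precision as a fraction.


Computing P@k for each relevant position:
Position 1: not relevant
Position 2: relevant, P@2 = 1/2 = 1/2
Position 3: relevant, P@3 = 2/3 = 2/3
Position 4: relevant, P@4 = 3/4 = 3/4
Sum of P@k = 1/2 + 2/3 + 3/4 = 23/12
AP = 23/12 / 3 = 23/36

23/36


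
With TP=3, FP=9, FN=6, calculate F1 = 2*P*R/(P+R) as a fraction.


F1 = 2 * P * R / (P + R)
P = TP/(TP+FP) = 3/12 = 1/4
R = TP/(TP+FN) = 3/9 = 1/3
2 * P * R = 2 * 1/4 * 1/3 = 1/6
P + R = 1/4 + 1/3 = 7/12
F1 = 1/6 / 7/12 = 2/7

2/7


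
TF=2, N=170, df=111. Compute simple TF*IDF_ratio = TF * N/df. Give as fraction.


TF * (N/df)
= 2 * (170/111)
= 2 * 170/111
= 340/111

340/111


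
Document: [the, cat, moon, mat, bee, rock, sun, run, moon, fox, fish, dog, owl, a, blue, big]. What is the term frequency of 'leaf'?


Document has 16 words
Scanning for 'leaf':
Term not found in document
Count = 0

0


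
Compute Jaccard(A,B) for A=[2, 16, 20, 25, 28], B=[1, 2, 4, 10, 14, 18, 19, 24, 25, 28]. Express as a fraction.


A intersect B = [2, 25, 28]
|A intersect B| = 3
A union B = [1, 2, 4, 10, 14, 16, 18, 19, 20, 24, 25, 28]
|A union B| = 12
Jaccard = 3/12 = 1/4

1/4


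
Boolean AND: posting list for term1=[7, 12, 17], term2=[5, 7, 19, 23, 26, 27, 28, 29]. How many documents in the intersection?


Boolean AND: find intersection of posting lists
term1 docs: [7, 12, 17]
term2 docs: [5, 7, 19, 23, 26, 27, 28, 29]
Intersection: [7]
|intersection| = 1

1


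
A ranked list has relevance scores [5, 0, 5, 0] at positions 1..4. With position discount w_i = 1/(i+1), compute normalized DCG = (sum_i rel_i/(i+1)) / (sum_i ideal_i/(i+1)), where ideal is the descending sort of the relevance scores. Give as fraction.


Position discount weights w_i = 1/(i+1) for i=1..4:
Weights = [1/2, 1/3, 1/4, 1/5]
Actual relevance: [5, 0, 5, 0]
DCG = 5/2 + 0/3 + 5/4 + 0/5 = 15/4
Ideal relevance (sorted desc): [5, 5, 0, 0]
Ideal DCG = 5/2 + 5/3 + 0/4 + 0/5 = 25/6
nDCG = DCG / ideal_DCG = 15/4 / 25/6 = 9/10

9/10


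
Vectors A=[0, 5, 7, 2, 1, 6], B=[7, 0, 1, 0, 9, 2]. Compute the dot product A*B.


Dot product = sum of element-wise products
A[0]*B[0] = 0*7 = 0
A[1]*B[1] = 5*0 = 0
A[2]*B[2] = 7*1 = 7
A[3]*B[3] = 2*0 = 0
A[4]*B[4] = 1*9 = 9
A[5]*B[5] = 6*2 = 12
Sum = 0 + 0 + 7 + 0 + 9 + 12 = 28

28


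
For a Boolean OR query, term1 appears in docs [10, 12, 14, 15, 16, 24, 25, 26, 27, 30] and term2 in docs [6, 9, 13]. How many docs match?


Boolean OR: find union of posting lists
term1 docs: [10, 12, 14, 15, 16, 24, 25, 26, 27, 30]
term2 docs: [6, 9, 13]
Union: [6, 9, 10, 12, 13, 14, 15, 16, 24, 25, 26, 27, 30]
|union| = 13

13


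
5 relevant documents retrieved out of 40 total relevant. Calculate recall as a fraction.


Recall = retrieved_relevant / total_relevant
= 5 / 40
= 5 / (5 + 35)
= 1/8

1/8


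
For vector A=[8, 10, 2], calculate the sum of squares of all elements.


|A|^2 = sum of squared components
A[0]^2 = 8^2 = 64
A[1]^2 = 10^2 = 100
A[2]^2 = 2^2 = 4
Sum = 64 + 100 + 4 = 168

168


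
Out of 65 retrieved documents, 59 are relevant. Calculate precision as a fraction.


Precision = relevant_retrieved / total_retrieved
= 59 / 65
= 59 / (59 + 6)
= 59/65

59/65


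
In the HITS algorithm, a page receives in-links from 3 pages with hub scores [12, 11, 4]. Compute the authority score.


Authority = sum of hub scores of in-linkers
In-link 1: hub score = 12
In-link 2: hub score = 11
In-link 3: hub score = 4
Authority = 12 + 11 + 4 = 27

27


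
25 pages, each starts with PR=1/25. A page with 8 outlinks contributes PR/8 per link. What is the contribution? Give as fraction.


Initial PR = 1/25 = 1/25
Outlinks = 8
Contribution per link = PR / outlinks
= 1/25 / 8
= 1/200

1/200


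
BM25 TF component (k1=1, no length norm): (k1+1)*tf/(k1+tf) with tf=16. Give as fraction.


BM25 TF component = (k1+1)*tf / (k1+tf)
k1 = 1, tf = 16
Numerator = (1+1)*16 = 32
Denominator = 1 + 16 = 17
= 32/17 = 32/17

32/17


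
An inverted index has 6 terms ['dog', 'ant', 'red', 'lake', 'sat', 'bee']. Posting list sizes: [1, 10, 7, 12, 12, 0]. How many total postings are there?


Summing posting list sizes:
'dog': 1 postings
'ant': 10 postings
'red': 7 postings
'lake': 12 postings
'sat': 12 postings
'bee': 0 postings
Total = 1 + 10 + 7 + 12 + 12 + 0 = 42

42


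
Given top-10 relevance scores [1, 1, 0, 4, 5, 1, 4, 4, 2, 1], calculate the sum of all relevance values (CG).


Cumulative Gain = sum of relevance scores
Position 1: rel=1, running sum=1
Position 2: rel=1, running sum=2
Position 3: rel=0, running sum=2
Position 4: rel=4, running sum=6
Position 5: rel=5, running sum=11
Position 6: rel=1, running sum=12
Position 7: rel=4, running sum=16
Position 8: rel=4, running sum=20
Position 9: rel=2, running sum=22
Position 10: rel=1, running sum=23
CG = 23

23


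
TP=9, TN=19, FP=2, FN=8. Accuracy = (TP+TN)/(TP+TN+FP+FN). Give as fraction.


Accuracy = (TP + TN) / (TP + TN + FP + FN)
TP + TN = 9 + 19 = 28
Total = 9 + 19 + 2 + 8 = 38
Accuracy = 28 / 38 = 14/19

14/19


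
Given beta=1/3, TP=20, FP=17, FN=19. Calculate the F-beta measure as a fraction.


P = TP/(TP+FP) = 20/37 = 20/37
R = TP/(TP+FN) = 20/39 = 20/39
beta^2 = 1/3^2 = 1/9
(1 + beta^2) = 10/9
Numerator = (1+beta^2)*P*R = 4000/12987
Denominator = beta^2*P + R = 20/333 + 20/39 = 2480/4329
F_beta = 50/93

50/93


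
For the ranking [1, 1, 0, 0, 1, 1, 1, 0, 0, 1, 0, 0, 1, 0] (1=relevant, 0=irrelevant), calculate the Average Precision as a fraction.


Computing P@k for each relevant position:
Position 1: relevant, P@1 = 1/1 = 1
Position 2: relevant, P@2 = 2/2 = 1
Position 3: not relevant
Position 4: not relevant
Position 5: relevant, P@5 = 3/5 = 3/5
Position 6: relevant, P@6 = 4/6 = 2/3
Position 7: relevant, P@7 = 5/7 = 5/7
Position 8: not relevant
Position 9: not relevant
Position 10: relevant, P@10 = 6/10 = 3/5
Position 11: not relevant
Position 12: not relevant
Position 13: relevant, P@13 = 7/13 = 7/13
Position 14: not relevant
Sum of P@k = 1 + 1 + 3/5 + 2/3 + 5/7 + 3/5 + 7/13 = 6988/1365
AP = 6988/1365 / 7 = 6988/9555

6988/9555


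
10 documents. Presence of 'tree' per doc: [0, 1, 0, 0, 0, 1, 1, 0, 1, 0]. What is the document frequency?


Checking each document for 'tree':
Doc 1: absent
Doc 2: present
Doc 3: absent
Doc 4: absent
Doc 5: absent
Doc 6: present
Doc 7: present
Doc 8: absent
Doc 9: present
Doc 10: absent
df = sum of presences = 0 + 1 + 0 + 0 + 0 + 1 + 1 + 0 + 1 + 0 = 4

4


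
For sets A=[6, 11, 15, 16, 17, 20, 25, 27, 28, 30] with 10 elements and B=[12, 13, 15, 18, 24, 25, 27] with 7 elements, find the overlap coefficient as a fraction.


A intersect B = [15, 25, 27]
|A intersect B| = 3
min(|A|, |B|) = min(10, 7) = 7
Overlap = 3 / 7 = 3/7

3/7


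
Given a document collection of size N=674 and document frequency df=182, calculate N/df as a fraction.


IDF ratio = N / df
= 674 / 182
= 337/91

337/91


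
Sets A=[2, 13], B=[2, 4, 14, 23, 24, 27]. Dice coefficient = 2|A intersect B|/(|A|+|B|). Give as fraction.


A intersect B = [2]
|A intersect B| = 1
|A| = 2, |B| = 6
Dice = 2*1 / (2+6)
= 2 / 8 = 1/4

1/4


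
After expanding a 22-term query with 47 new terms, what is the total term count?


Original terms: 22
Expansion terms: 47
Total = 22 + 47 = 69

69


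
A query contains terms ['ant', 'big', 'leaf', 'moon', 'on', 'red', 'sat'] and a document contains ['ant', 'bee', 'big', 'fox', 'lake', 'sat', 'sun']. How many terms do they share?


Query terms: ['ant', 'big', 'leaf', 'moon', 'on', 'red', 'sat']
Document terms: ['ant', 'bee', 'big', 'fox', 'lake', 'sat', 'sun']
Common terms: ['ant', 'big', 'sat']
Overlap count = 3

3


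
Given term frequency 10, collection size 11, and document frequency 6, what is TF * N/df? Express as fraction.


TF * (N/df)
= 10 * (11/6)
= 10 * 11/6
= 55/3

55/3


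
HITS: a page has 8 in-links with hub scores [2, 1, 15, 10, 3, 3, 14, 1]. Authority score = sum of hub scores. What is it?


Authority = sum of hub scores of in-linkers
In-link 1: hub score = 2
In-link 2: hub score = 1
In-link 3: hub score = 15
In-link 4: hub score = 10
In-link 5: hub score = 3
In-link 6: hub score = 3
In-link 7: hub score = 14
In-link 8: hub score = 1
Authority = 2 + 1 + 15 + 10 + 3 + 3 + 14 + 1 = 49

49
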